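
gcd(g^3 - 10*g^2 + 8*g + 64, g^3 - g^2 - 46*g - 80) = g^2 - 6*g - 16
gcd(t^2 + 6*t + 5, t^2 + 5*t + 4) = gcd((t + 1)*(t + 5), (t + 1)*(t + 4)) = t + 1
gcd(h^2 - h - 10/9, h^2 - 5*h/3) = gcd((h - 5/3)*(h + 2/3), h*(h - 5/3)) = h - 5/3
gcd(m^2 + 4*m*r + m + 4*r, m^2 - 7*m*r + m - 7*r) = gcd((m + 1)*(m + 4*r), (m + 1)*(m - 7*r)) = m + 1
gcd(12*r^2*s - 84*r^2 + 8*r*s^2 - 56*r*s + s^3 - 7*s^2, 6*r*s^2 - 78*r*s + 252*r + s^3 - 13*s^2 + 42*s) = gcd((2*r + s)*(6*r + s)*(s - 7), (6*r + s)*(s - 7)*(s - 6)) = 6*r*s - 42*r + s^2 - 7*s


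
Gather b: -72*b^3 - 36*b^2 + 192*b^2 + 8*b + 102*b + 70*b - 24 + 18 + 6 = -72*b^3 + 156*b^2 + 180*b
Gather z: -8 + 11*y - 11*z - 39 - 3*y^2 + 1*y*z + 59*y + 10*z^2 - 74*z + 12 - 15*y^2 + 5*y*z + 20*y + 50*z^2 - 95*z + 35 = -18*y^2 + 90*y + 60*z^2 + z*(6*y - 180)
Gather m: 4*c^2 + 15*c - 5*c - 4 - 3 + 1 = 4*c^2 + 10*c - 6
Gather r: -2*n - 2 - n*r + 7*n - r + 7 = 5*n + r*(-n - 1) + 5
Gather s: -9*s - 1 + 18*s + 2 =9*s + 1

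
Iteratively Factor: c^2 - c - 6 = (c + 2)*(c - 3)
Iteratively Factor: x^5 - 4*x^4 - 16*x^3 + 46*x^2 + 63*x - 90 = (x - 3)*(x^4 - x^3 - 19*x^2 - 11*x + 30) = (x - 3)*(x + 3)*(x^3 - 4*x^2 - 7*x + 10) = (x - 3)*(x - 1)*(x + 3)*(x^2 - 3*x - 10) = (x - 3)*(x - 1)*(x + 2)*(x + 3)*(x - 5)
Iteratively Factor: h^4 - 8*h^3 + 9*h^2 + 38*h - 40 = (h + 2)*(h^3 - 10*h^2 + 29*h - 20) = (h - 5)*(h + 2)*(h^2 - 5*h + 4) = (h - 5)*(h - 1)*(h + 2)*(h - 4)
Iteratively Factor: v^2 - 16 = (v + 4)*(v - 4)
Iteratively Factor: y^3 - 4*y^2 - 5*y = (y + 1)*(y^2 - 5*y) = y*(y + 1)*(y - 5)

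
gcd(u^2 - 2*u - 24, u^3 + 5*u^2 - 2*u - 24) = u + 4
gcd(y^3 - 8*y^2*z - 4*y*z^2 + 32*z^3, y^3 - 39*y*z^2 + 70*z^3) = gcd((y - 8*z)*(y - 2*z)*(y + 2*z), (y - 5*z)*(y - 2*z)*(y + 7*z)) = y - 2*z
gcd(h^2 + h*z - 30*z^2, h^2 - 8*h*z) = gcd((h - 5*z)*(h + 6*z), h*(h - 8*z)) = 1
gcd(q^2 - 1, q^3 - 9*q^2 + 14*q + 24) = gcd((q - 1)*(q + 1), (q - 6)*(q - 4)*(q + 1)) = q + 1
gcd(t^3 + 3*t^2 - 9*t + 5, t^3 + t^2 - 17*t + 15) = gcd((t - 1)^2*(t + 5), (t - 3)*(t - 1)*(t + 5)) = t^2 + 4*t - 5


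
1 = 1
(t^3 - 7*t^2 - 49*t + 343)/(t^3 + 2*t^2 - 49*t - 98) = (t - 7)/(t + 2)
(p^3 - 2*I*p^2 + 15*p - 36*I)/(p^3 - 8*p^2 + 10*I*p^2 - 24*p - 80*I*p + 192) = (p^2 - 6*I*p - 9)/(p^2 + p*(-8 + 6*I) - 48*I)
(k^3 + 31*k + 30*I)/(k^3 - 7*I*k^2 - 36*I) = (k^2 + 6*I*k - 5)/(k^2 - I*k + 6)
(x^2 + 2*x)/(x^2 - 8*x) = (x + 2)/(x - 8)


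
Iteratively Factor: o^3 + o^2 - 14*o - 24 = (o + 2)*(o^2 - o - 12) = (o - 4)*(o + 2)*(o + 3)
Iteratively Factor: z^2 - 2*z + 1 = (z - 1)*(z - 1)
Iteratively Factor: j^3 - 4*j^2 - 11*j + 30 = (j - 2)*(j^2 - 2*j - 15) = (j - 2)*(j + 3)*(j - 5)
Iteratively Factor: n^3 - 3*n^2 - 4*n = (n)*(n^2 - 3*n - 4) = n*(n + 1)*(n - 4)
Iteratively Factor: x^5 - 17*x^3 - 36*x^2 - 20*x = (x - 5)*(x^4 + 5*x^3 + 8*x^2 + 4*x) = (x - 5)*(x + 2)*(x^3 + 3*x^2 + 2*x) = x*(x - 5)*(x + 2)*(x^2 + 3*x + 2) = x*(x - 5)*(x + 1)*(x + 2)*(x + 2)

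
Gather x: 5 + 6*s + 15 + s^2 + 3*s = s^2 + 9*s + 20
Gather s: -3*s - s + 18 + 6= 24 - 4*s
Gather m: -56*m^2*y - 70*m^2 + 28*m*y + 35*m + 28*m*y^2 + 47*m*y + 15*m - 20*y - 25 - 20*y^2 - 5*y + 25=m^2*(-56*y - 70) + m*(28*y^2 + 75*y + 50) - 20*y^2 - 25*y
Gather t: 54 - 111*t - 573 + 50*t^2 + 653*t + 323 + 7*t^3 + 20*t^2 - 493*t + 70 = 7*t^3 + 70*t^2 + 49*t - 126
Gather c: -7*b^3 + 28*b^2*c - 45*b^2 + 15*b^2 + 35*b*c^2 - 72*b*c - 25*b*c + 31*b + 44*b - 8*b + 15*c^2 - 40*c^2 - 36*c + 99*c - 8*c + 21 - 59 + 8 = -7*b^3 - 30*b^2 + 67*b + c^2*(35*b - 25) + c*(28*b^2 - 97*b + 55) - 30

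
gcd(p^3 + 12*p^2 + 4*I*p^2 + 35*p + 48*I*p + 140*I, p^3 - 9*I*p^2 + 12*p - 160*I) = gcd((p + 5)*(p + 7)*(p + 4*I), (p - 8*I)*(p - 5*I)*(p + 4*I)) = p + 4*I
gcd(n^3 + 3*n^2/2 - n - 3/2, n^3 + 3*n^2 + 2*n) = n + 1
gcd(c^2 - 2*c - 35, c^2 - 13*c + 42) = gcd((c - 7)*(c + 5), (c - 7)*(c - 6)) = c - 7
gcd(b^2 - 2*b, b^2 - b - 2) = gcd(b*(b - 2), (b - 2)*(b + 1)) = b - 2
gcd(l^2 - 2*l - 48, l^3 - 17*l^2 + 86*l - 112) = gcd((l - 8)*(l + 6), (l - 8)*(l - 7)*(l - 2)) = l - 8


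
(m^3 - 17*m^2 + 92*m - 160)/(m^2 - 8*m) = m - 9 + 20/m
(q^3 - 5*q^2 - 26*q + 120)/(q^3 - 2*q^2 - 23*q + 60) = (q - 6)/(q - 3)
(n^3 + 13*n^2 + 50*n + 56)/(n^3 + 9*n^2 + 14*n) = (n + 4)/n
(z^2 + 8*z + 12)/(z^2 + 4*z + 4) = (z + 6)/(z + 2)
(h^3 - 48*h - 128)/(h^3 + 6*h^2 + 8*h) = (h^2 - 4*h - 32)/(h*(h + 2))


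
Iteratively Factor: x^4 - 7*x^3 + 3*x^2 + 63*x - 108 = (x + 3)*(x^3 - 10*x^2 + 33*x - 36) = (x - 3)*(x + 3)*(x^2 - 7*x + 12) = (x - 3)^2*(x + 3)*(x - 4)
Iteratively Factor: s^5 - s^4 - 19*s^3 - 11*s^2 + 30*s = (s - 1)*(s^4 - 19*s^2 - 30*s) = (s - 1)*(s + 2)*(s^3 - 2*s^2 - 15*s) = (s - 1)*(s + 2)*(s + 3)*(s^2 - 5*s) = (s - 5)*(s - 1)*(s + 2)*(s + 3)*(s)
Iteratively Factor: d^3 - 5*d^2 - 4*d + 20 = (d + 2)*(d^2 - 7*d + 10) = (d - 2)*(d + 2)*(d - 5)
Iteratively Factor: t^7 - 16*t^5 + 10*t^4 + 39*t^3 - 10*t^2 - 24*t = (t + 1)*(t^6 - t^5 - 15*t^4 + 25*t^3 + 14*t^2 - 24*t) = (t - 2)*(t + 1)*(t^5 + t^4 - 13*t^3 - t^2 + 12*t) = (t - 3)*(t - 2)*(t + 1)*(t^4 + 4*t^3 - t^2 - 4*t) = t*(t - 3)*(t - 2)*(t + 1)*(t^3 + 4*t^2 - t - 4) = t*(t - 3)*(t - 2)*(t + 1)^2*(t^2 + 3*t - 4) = t*(t - 3)*(t - 2)*(t + 1)^2*(t + 4)*(t - 1)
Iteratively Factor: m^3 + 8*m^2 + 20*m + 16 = (m + 2)*(m^2 + 6*m + 8) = (m + 2)^2*(m + 4)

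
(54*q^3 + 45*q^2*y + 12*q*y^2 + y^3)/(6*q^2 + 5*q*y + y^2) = (18*q^2 + 9*q*y + y^2)/(2*q + y)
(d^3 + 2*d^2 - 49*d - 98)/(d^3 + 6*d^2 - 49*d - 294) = (d + 2)/(d + 6)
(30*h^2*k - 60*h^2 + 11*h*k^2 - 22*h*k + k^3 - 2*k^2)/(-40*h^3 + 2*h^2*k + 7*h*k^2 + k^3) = (-6*h*k + 12*h - k^2 + 2*k)/(8*h^2 - 2*h*k - k^2)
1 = 1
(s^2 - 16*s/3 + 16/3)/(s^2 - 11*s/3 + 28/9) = 3*(s - 4)/(3*s - 7)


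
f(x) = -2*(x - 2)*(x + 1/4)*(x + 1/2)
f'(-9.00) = -528.25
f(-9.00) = 1636.25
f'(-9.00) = -528.25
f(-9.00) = 1636.25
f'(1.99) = -11.06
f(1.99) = 0.11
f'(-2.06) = -33.01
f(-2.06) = 22.93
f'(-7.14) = -338.83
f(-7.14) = 836.30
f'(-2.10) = -34.21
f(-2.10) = 24.27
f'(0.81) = 2.86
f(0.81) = 3.30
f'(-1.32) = -14.30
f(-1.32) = 5.83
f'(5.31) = -139.88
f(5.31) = -213.85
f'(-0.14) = 1.93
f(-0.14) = 0.17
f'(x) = -2*(x - 2)*(x + 1/4) - 2*(x - 2)*(x + 1/2) - 2*(x + 1/4)*(x + 1/2)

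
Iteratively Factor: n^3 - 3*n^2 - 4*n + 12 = (n - 2)*(n^2 - n - 6) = (n - 2)*(n + 2)*(n - 3)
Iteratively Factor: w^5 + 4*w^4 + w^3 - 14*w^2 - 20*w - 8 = (w + 2)*(w^4 + 2*w^3 - 3*w^2 - 8*w - 4) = (w + 1)*(w + 2)*(w^3 + w^2 - 4*w - 4) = (w + 1)^2*(w + 2)*(w^2 - 4) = (w - 2)*(w + 1)^2*(w + 2)*(w + 2)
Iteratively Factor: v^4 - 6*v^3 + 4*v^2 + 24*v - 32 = (v + 2)*(v^3 - 8*v^2 + 20*v - 16) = (v - 4)*(v + 2)*(v^2 - 4*v + 4) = (v - 4)*(v - 2)*(v + 2)*(v - 2)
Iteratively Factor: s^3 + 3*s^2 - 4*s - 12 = (s + 3)*(s^2 - 4) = (s + 2)*(s + 3)*(s - 2)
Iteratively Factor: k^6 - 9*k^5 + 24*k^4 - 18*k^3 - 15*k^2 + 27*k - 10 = (k - 1)*(k^5 - 8*k^4 + 16*k^3 - 2*k^2 - 17*k + 10) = (k - 1)^2*(k^4 - 7*k^3 + 9*k^2 + 7*k - 10) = (k - 1)^2*(k + 1)*(k^3 - 8*k^2 + 17*k - 10) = (k - 1)^3*(k + 1)*(k^2 - 7*k + 10) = (k - 5)*(k - 1)^3*(k + 1)*(k - 2)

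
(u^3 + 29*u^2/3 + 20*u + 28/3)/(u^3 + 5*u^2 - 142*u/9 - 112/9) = 3*(u + 2)/(3*u - 8)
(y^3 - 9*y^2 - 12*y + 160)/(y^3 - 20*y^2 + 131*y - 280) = (y + 4)/(y - 7)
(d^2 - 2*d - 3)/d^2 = 1 - 2/d - 3/d^2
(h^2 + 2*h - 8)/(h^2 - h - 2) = (h + 4)/(h + 1)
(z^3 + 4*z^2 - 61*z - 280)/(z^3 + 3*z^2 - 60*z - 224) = (z + 5)/(z + 4)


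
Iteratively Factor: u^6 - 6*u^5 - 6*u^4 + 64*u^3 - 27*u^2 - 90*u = (u - 5)*(u^5 - u^4 - 11*u^3 + 9*u^2 + 18*u) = (u - 5)*(u - 2)*(u^4 + u^3 - 9*u^2 - 9*u) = u*(u - 5)*(u - 2)*(u^3 + u^2 - 9*u - 9) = u*(u - 5)*(u - 2)*(u + 3)*(u^2 - 2*u - 3) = u*(u - 5)*(u - 3)*(u - 2)*(u + 3)*(u + 1)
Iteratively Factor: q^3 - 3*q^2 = (q)*(q^2 - 3*q) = q^2*(q - 3)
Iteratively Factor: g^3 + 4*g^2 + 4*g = (g)*(g^2 + 4*g + 4) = g*(g + 2)*(g + 2)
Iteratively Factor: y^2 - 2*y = (y - 2)*(y)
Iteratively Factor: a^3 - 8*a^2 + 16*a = (a)*(a^2 - 8*a + 16) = a*(a - 4)*(a - 4)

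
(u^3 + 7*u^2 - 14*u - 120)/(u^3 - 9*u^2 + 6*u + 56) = (u^2 + 11*u + 30)/(u^2 - 5*u - 14)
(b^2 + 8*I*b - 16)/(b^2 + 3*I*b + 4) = (b + 4*I)/(b - I)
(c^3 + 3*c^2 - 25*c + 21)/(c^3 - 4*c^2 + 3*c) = (c + 7)/c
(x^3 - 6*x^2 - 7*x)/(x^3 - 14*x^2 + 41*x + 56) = x/(x - 8)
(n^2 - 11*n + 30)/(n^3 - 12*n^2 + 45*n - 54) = (n - 5)/(n^2 - 6*n + 9)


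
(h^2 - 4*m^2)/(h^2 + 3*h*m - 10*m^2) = (h + 2*m)/(h + 5*m)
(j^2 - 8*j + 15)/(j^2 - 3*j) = (j - 5)/j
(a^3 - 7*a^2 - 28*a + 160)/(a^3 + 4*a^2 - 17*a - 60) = (a - 8)/(a + 3)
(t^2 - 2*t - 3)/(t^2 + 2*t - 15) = (t + 1)/(t + 5)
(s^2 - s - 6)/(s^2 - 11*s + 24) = (s + 2)/(s - 8)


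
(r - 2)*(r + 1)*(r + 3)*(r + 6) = r^4 + 8*r^3 + 7*r^2 - 36*r - 36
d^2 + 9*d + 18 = (d + 3)*(d + 6)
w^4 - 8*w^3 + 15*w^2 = w^2*(w - 5)*(w - 3)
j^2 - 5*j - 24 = (j - 8)*(j + 3)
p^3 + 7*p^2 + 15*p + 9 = (p + 1)*(p + 3)^2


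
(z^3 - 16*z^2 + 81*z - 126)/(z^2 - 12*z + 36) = (z^2 - 10*z + 21)/(z - 6)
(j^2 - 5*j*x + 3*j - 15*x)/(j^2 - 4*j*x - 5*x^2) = (j + 3)/(j + x)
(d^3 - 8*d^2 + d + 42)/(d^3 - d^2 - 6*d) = (d - 7)/d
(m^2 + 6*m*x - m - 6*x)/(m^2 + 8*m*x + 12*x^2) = (m - 1)/(m + 2*x)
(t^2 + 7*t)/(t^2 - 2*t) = (t + 7)/(t - 2)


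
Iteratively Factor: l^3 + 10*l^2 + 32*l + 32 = (l + 4)*(l^2 + 6*l + 8) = (l + 4)^2*(l + 2)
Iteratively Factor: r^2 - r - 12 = (r + 3)*(r - 4)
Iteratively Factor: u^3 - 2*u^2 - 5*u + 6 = (u - 1)*(u^2 - u - 6) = (u - 3)*(u - 1)*(u + 2)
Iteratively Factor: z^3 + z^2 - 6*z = (z)*(z^2 + z - 6) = z*(z - 2)*(z + 3)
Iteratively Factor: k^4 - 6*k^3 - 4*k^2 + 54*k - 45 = (k - 3)*(k^3 - 3*k^2 - 13*k + 15) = (k - 3)*(k + 3)*(k^2 - 6*k + 5) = (k - 5)*(k - 3)*(k + 3)*(k - 1)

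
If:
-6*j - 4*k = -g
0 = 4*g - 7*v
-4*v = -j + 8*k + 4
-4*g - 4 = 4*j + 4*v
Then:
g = -119/173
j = 14/173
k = -203/692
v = -68/173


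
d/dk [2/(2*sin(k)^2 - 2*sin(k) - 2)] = (1 - 2*sin(k))*cos(k)/(sin(k) + cos(k)^2)^2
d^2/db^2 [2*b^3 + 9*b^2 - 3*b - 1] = 12*b + 18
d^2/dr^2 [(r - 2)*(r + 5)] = 2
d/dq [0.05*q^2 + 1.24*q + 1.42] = 0.1*q + 1.24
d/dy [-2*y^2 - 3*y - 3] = -4*y - 3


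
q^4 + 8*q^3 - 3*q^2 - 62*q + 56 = (q - 2)*(q - 1)*(q + 4)*(q + 7)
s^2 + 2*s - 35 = (s - 5)*(s + 7)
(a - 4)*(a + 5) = a^2 + a - 20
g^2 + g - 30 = (g - 5)*(g + 6)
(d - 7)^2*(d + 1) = d^3 - 13*d^2 + 35*d + 49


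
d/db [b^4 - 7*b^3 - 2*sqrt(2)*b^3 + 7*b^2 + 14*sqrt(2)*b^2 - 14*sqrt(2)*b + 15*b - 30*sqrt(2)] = 4*b^3 - 21*b^2 - 6*sqrt(2)*b^2 + 14*b + 28*sqrt(2)*b - 14*sqrt(2) + 15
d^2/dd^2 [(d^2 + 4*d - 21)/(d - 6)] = 78/(d^3 - 18*d^2 + 108*d - 216)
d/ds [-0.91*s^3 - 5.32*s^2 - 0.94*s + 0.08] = -2.73*s^2 - 10.64*s - 0.94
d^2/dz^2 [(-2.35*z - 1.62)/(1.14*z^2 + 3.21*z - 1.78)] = (-(2.28*z + 3.21)*(2.35*z + 1.62)*(4.56*z + 6.42) + (16.074*z + 18.7806)*(1.14*z^2 + 3.21*z - 1.78))/(1.14*z^2 + 3.21*z - 1.78)^3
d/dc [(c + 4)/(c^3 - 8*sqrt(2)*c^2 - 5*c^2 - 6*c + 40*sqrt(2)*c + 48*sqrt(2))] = (c^3 - 8*sqrt(2)*c^2 - 5*c^2 - 6*c + 40*sqrt(2)*c + (c + 4)*(-3*c^2 + 10*c + 16*sqrt(2)*c - 40*sqrt(2) + 6) + 48*sqrt(2))/(c^3 - 8*sqrt(2)*c^2 - 5*c^2 - 6*c + 40*sqrt(2)*c + 48*sqrt(2))^2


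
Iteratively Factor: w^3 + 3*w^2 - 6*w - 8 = (w - 2)*(w^2 + 5*w + 4) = (w - 2)*(w + 1)*(w + 4)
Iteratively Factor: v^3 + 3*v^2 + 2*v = (v + 2)*(v^2 + v) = (v + 1)*(v + 2)*(v)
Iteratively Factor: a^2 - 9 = (a - 3)*(a + 3)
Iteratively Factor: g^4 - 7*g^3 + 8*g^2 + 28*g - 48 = (g - 2)*(g^3 - 5*g^2 - 2*g + 24) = (g - 3)*(g - 2)*(g^2 - 2*g - 8) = (g - 3)*(g - 2)*(g + 2)*(g - 4)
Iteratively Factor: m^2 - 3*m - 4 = (m - 4)*(m + 1)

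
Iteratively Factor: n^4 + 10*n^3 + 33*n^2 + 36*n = (n + 3)*(n^3 + 7*n^2 + 12*n) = (n + 3)^2*(n^2 + 4*n) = (n + 3)^2*(n + 4)*(n)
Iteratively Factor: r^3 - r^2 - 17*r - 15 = (r - 5)*(r^2 + 4*r + 3) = (r - 5)*(r + 3)*(r + 1)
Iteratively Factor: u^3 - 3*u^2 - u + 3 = (u - 3)*(u^2 - 1) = (u - 3)*(u + 1)*(u - 1)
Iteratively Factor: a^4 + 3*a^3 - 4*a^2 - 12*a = (a)*(a^3 + 3*a^2 - 4*a - 12) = a*(a + 2)*(a^2 + a - 6) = a*(a - 2)*(a + 2)*(a + 3)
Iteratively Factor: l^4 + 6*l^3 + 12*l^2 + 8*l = (l + 2)*(l^3 + 4*l^2 + 4*l) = (l + 2)^2*(l^2 + 2*l) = (l + 2)^3*(l)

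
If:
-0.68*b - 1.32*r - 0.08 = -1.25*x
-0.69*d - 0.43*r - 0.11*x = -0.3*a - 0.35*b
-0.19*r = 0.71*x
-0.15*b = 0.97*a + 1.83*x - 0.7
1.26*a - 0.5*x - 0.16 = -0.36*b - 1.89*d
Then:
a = 1.20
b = -1.39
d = -0.49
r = 0.52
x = -0.14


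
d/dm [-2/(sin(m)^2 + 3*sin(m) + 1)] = 2*(2*sin(m) + 3)*cos(m)/(sin(m)^2 + 3*sin(m) + 1)^2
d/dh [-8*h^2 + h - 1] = 1 - 16*h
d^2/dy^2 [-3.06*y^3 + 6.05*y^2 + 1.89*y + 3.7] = 12.1 - 18.36*y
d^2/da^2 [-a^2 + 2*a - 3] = -2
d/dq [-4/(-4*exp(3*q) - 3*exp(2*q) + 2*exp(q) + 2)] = (-48*exp(2*q) - 24*exp(q) + 8)*exp(q)/(4*exp(3*q) + 3*exp(2*q) - 2*exp(q) - 2)^2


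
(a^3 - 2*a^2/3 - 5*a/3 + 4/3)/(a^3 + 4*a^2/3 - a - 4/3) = (a - 1)/(a + 1)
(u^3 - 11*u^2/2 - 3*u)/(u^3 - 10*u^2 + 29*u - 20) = u*(2*u^2 - 11*u - 6)/(2*(u^3 - 10*u^2 + 29*u - 20))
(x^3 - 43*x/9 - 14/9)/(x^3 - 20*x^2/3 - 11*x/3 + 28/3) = (9*x^3 - 43*x - 14)/(3*(3*x^3 - 20*x^2 - 11*x + 28))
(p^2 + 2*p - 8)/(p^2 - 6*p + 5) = (p^2 + 2*p - 8)/(p^2 - 6*p + 5)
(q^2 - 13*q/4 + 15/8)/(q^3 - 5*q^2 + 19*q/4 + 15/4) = (4*q - 3)/(2*(2*q^2 - 5*q - 3))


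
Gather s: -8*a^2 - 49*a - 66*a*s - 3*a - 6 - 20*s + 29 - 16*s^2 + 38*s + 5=-8*a^2 - 52*a - 16*s^2 + s*(18 - 66*a) + 28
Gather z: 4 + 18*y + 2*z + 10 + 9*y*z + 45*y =63*y + z*(9*y + 2) + 14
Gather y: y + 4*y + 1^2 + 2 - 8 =5*y - 5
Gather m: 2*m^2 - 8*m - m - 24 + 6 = 2*m^2 - 9*m - 18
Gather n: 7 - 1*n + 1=8 - n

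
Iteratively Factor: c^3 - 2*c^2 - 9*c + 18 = (c - 3)*(c^2 + c - 6) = (c - 3)*(c + 3)*(c - 2)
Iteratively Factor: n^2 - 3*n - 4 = (n - 4)*(n + 1)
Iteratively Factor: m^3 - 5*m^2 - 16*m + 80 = (m - 4)*(m^2 - m - 20) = (m - 4)*(m + 4)*(m - 5)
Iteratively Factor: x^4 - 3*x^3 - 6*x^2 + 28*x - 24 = (x + 3)*(x^3 - 6*x^2 + 12*x - 8) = (x - 2)*(x + 3)*(x^2 - 4*x + 4) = (x - 2)^2*(x + 3)*(x - 2)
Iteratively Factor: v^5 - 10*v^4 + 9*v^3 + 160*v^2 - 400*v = (v - 5)*(v^4 - 5*v^3 - 16*v^2 + 80*v) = (v - 5)^2*(v^3 - 16*v) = (v - 5)^2*(v - 4)*(v^2 + 4*v) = (v - 5)^2*(v - 4)*(v + 4)*(v)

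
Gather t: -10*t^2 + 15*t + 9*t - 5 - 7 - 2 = -10*t^2 + 24*t - 14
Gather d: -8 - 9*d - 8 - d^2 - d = -d^2 - 10*d - 16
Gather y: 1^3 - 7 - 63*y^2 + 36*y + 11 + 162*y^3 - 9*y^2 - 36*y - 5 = 162*y^3 - 72*y^2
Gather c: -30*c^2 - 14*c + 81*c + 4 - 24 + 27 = -30*c^2 + 67*c + 7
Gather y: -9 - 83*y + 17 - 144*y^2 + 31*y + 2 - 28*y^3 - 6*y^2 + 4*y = -28*y^3 - 150*y^2 - 48*y + 10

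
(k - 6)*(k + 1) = k^2 - 5*k - 6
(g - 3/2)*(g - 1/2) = g^2 - 2*g + 3/4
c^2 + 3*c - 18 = (c - 3)*(c + 6)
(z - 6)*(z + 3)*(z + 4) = z^3 + z^2 - 30*z - 72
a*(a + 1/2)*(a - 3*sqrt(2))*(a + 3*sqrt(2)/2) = a^4 - 3*sqrt(2)*a^3/2 + a^3/2 - 9*a^2 - 3*sqrt(2)*a^2/4 - 9*a/2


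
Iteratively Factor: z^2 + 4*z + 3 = (z + 3)*(z + 1)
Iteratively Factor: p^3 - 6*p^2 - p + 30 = (p - 5)*(p^2 - p - 6) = (p - 5)*(p - 3)*(p + 2)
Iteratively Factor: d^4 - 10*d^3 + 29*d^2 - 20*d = (d - 1)*(d^3 - 9*d^2 + 20*d) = d*(d - 1)*(d^2 - 9*d + 20) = d*(d - 5)*(d - 1)*(d - 4)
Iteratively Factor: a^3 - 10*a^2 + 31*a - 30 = (a - 2)*(a^2 - 8*a + 15) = (a - 3)*(a - 2)*(a - 5)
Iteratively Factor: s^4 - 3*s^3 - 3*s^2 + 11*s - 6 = (s - 1)*(s^3 - 2*s^2 - 5*s + 6) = (s - 1)*(s + 2)*(s^2 - 4*s + 3) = (s - 1)^2*(s + 2)*(s - 3)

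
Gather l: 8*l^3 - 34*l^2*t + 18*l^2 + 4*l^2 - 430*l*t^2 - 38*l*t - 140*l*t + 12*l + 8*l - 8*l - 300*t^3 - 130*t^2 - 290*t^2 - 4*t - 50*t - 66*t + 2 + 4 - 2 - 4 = 8*l^3 + l^2*(22 - 34*t) + l*(-430*t^2 - 178*t + 12) - 300*t^3 - 420*t^2 - 120*t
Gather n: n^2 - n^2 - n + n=0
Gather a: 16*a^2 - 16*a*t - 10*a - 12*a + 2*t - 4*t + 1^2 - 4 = 16*a^2 + a*(-16*t - 22) - 2*t - 3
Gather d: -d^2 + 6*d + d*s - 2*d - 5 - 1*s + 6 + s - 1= -d^2 + d*(s + 4)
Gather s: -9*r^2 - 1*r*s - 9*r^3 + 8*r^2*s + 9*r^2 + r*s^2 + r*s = -9*r^3 + 8*r^2*s + r*s^2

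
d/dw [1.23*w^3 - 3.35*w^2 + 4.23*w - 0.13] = 3.69*w^2 - 6.7*w + 4.23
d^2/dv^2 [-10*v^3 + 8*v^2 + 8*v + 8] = 16 - 60*v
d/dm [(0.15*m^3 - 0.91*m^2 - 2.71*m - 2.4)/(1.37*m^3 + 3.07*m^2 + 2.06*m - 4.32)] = (-1.11022302462516e-16*m^5 + 1.7072*m^4 + 8.0434*m^3 + 14.3651*m^2 + 22.5984*m + 16.6512)/(1.8769*m^6 + 8.4118*m^5 + 15.0693*m^4 + 0.811599999999999*m^3 - 22.2812*m^2 - 17.7984*m + 18.6624)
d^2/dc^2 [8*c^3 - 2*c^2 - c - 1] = 48*c - 4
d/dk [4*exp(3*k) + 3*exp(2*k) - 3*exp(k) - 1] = (12*exp(2*k) + 6*exp(k) - 3)*exp(k)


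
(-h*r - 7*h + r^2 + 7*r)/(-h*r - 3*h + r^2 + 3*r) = (r + 7)/(r + 3)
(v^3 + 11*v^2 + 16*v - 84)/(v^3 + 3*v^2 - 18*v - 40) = (v^3 + 11*v^2 + 16*v - 84)/(v^3 + 3*v^2 - 18*v - 40)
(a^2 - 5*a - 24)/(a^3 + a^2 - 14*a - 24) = (a - 8)/(a^2 - 2*a - 8)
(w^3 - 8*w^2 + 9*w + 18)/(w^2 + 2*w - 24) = (w^3 - 8*w^2 + 9*w + 18)/(w^2 + 2*w - 24)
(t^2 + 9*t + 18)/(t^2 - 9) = (t + 6)/(t - 3)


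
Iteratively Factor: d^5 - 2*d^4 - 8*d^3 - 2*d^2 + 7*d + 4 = (d + 1)*(d^4 - 3*d^3 - 5*d^2 + 3*d + 4) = (d - 1)*(d + 1)*(d^3 - 2*d^2 - 7*d - 4) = (d - 1)*(d + 1)^2*(d^2 - 3*d - 4) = (d - 4)*(d - 1)*(d + 1)^2*(d + 1)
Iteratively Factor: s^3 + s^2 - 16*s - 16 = (s + 4)*(s^2 - 3*s - 4) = (s + 1)*(s + 4)*(s - 4)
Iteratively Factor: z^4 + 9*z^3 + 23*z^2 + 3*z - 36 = (z + 3)*(z^3 + 6*z^2 + 5*z - 12) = (z + 3)^2*(z^2 + 3*z - 4) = (z - 1)*(z + 3)^2*(z + 4)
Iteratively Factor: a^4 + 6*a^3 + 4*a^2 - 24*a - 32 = (a + 2)*(a^3 + 4*a^2 - 4*a - 16) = (a - 2)*(a + 2)*(a^2 + 6*a + 8) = (a - 2)*(a + 2)^2*(a + 4)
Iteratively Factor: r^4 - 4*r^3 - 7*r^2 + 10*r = (r - 1)*(r^3 - 3*r^2 - 10*r) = (r - 1)*(r + 2)*(r^2 - 5*r) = r*(r - 1)*(r + 2)*(r - 5)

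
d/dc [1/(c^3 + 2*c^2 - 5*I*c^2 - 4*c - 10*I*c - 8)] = (-3*c^2 - 4*c + 10*I*c + 4 + 10*I)/(-c^3 - 2*c^2 + 5*I*c^2 + 4*c + 10*I*c + 8)^2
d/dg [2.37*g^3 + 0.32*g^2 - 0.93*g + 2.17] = 7.11*g^2 + 0.64*g - 0.93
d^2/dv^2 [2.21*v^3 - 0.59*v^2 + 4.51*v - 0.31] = 13.26*v - 1.18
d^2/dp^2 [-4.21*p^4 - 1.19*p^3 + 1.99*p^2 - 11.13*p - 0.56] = -50.52*p^2 - 7.14*p + 3.98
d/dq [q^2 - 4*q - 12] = 2*q - 4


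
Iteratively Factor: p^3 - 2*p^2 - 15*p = (p)*(p^2 - 2*p - 15) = p*(p + 3)*(p - 5)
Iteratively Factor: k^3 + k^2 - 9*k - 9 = (k - 3)*(k^2 + 4*k + 3) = (k - 3)*(k + 3)*(k + 1)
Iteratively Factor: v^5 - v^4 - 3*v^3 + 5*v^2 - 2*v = (v - 1)*(v^4 - 3*v^2 + 2*v) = v*(v - 1)*(v^3 - 3*v + 2) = v*(v - 1)^2*(v^2 + v - 2) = v*(v - 1)^3*(v + 2)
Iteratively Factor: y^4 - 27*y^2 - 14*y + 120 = (y + 3)*(y^3 - 3*y^2 - 18*y + 40) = (y + 3)*(y + 4)*(y^2 - 7*y + 10) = (y - 2)*(y + 3)*(y + 4)*(y - 5)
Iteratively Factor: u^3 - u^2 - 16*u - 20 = (u + 2)*(u^2 - 3*u - 10) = (u + 2)^2*(u - 5)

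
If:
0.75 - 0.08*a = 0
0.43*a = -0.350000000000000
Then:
No Solution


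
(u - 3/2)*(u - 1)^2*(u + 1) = u^4 - 5*u^3/2 + u^2/2 + 5*u/2 - 3/2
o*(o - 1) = o^2 - o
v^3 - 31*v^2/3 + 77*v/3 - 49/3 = (v - 7)*(v - 7/3)*(v - 1)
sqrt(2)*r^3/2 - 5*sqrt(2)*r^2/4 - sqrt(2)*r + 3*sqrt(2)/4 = (r - 3)*(r - 1/2)*(sqrt(2)*r/2 + sqrt(2)/2)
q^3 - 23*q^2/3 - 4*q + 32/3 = (q - 8)*(q - 1)*(q + 4/3)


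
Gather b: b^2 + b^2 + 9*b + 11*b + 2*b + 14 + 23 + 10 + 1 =2*b^2 + 22*b + 48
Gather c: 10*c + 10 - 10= 10*c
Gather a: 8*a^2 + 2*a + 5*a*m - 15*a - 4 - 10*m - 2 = 8*a^2 + a*(5*m - 13) - 10*m - 6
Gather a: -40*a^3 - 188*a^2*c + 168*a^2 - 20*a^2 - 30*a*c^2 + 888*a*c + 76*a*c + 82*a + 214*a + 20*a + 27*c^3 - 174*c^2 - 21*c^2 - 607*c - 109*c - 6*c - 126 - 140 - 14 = -40*a^3 + a^2*(148 - 188*c) + a*(-30*c^2 + 964*c + 316) + 27*c^3 - 195*c^2 - 722*c - 280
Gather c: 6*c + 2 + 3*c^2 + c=3*c^2 + 7*c + 2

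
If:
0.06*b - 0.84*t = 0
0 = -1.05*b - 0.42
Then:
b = -0.40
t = -0.03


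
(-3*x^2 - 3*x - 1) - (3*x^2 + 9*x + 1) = -6*x^2 - 12*x - 2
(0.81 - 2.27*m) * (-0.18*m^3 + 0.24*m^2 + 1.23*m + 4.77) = 0.4086*m^4 - 0.6906*m^3 - 2.5977*m^2 - 9.8316*m + 3.8637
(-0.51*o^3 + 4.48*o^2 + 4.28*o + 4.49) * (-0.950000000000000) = 0.4845*o^3 - 4.256*o^2 - 4.066*o - 4.2655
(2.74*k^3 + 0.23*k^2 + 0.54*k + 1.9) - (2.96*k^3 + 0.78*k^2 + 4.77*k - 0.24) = -0.22*k^3 - 0.55*k^2 - 4.23*k + 2.14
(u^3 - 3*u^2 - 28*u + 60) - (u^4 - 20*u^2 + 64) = -u^4 + u^3 + 17*u^2 - 28*u - 4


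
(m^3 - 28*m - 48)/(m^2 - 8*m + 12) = (m^2 + 6*m + 8)/(m - 2)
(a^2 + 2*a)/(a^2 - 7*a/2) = 2*(a + 2)/(2*a - 7)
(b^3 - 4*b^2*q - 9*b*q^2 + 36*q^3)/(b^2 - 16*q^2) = (b^2 - 9*q^2)/(b + 4*q)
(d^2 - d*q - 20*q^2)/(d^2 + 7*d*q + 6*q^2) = (d^2 - d*q - 20*q^2)/(d^2 + 7*d*q + 6*q^2)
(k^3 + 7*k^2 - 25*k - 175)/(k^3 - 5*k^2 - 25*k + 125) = (k + 7)/(k - 5)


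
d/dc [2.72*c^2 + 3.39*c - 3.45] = 5.44*c + 3.39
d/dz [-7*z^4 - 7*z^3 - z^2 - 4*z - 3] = -28*z^3 - 21*z^2 - 2*z - 4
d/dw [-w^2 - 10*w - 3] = -2*w - 10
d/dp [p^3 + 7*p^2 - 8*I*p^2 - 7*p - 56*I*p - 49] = 3*p^2 + p*(14 - 16*I) - 7 - 56*I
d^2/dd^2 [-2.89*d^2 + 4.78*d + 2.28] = -5.78000000000000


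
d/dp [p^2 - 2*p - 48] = 2*p - 2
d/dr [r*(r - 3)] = 2*r - 3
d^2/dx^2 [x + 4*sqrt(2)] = 0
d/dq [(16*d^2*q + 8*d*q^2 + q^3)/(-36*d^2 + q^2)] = (-576*d^4 - 576*d^3*q - 124*d^2*q^2 + q^4)/(1296*d^4 - 72*d^2*q^2 + q^4)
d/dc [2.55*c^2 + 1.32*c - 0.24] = 5.1*c + 1.32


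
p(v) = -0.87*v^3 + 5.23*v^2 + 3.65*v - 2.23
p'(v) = -2.61*v^2 + 10.46*v + 3.65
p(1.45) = 11.41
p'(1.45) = 13.33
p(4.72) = 40.03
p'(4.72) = -5.13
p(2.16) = 21.29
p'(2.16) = 14.07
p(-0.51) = -2.62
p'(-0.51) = -2.36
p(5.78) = 25.60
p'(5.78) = -23.09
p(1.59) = 13.30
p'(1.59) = 13.68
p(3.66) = 38.53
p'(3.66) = 6.97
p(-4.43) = 159.88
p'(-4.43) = -93.91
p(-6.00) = 352.07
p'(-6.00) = -153.07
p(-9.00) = 1022.78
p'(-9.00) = -301.90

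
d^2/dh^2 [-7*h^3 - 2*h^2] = -42*h - 4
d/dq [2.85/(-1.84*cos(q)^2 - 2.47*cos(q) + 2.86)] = -(10.488*cos(q) + 7.0395)*sin(q)/(1.84*cos(q)^2 + 2.47*cos(q) - 2.86)^2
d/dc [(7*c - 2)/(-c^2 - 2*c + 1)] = (7*c^2 - 4*c + 3)/(c^4 + 4*c^3 + 2*c^2 - 4*c + 1)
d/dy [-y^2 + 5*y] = 5 - 2*y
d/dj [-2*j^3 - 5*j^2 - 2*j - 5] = -6*j^2 - 10*j - 2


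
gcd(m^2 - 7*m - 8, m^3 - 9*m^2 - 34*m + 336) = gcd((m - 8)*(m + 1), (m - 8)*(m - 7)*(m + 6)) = m - 8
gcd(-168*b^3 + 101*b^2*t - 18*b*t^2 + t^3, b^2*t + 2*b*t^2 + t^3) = 1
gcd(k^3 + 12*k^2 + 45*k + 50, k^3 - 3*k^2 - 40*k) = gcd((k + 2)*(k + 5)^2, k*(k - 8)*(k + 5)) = k + 5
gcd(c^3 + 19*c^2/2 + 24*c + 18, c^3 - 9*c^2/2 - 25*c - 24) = c^2 + 7*c/2 + 3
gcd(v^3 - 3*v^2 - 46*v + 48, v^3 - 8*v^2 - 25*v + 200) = v - 8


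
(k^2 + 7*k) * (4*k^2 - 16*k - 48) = 4*k^4 + 12*k^3 - 160*k^2 - 336*k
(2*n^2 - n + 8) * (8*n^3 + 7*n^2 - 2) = 16*n^5 + 6*n^4 + 57*n^3 + 52*n^2 + 2*n - 16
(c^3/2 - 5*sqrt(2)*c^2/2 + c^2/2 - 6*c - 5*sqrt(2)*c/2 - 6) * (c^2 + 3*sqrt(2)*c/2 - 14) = c^5/2 - 7*sqrt(2)*c^4/4 + c^4/2 - 41*c^3/2 - 7*sqrt(2)*c^3/4 - 41*c^2/2 + 26*sqrt(2)*c^2 + 26*sqrt(2)*c + 84*c + 84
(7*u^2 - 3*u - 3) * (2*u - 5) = 14*u^3 - 41*u^2 + 9*u + 15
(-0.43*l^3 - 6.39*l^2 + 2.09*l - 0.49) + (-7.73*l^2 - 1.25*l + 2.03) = -0.43*l^3 - 14.12*l^2 + 0.84*l + 1.54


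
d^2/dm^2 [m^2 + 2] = 2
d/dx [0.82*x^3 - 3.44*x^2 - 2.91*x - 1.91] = 2.46*x^2 - 6.88*x - 2.91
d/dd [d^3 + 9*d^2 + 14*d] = 3*d^2 + 18*d + 14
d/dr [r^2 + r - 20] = 2*r + 1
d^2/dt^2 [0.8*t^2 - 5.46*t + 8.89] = 1.60000000000000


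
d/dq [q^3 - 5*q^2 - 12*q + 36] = 3*q^2 - 10*q - 12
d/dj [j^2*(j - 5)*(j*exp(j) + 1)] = j*(j^3*exp(j) - j^2*exp(j) - 15*j*exp(j) + 3*j - 10)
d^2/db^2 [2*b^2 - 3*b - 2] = 4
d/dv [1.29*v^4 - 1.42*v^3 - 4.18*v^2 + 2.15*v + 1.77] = 5.16*v^3 - 4.26*v^2 - 8.36*v + 2.15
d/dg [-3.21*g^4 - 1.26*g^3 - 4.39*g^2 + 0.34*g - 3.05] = -12.84*g^3 - 3.78*g^2 - 8.78*g + 0.34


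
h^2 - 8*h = h*(h - 8)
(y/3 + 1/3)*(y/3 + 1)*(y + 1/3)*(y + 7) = y^4/9 + 34*y^3/27 + 104*y^2/27 + 94*y/27 + 7/9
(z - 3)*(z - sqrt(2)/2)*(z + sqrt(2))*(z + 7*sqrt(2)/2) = z^4 - 3*z^3 + 4*sqrt(2)*z^3 - 12*sqrt(2)*z^2 + 5*z^2/2 - 15*z/2 - 7*sqrt(2)*z/2 + 21*sqrt(2)/2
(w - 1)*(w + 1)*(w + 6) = w^3 + 6*w^2 - w - 6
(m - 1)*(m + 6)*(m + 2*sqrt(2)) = m^3 + 2*sqrt(2)*m^2 + 5*m^2 - 6*m + 10*sqrt(2)*m - 12*sqrt(2)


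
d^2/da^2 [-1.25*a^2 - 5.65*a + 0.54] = -2.50000000000000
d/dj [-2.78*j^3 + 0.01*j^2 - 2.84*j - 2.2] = -8.34*j^2 + 0.02*j - 2.84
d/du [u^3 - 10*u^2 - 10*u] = 3*u^2 - 20*u - 10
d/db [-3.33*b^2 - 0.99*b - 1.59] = -6.66*b - 0.99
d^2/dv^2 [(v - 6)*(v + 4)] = 2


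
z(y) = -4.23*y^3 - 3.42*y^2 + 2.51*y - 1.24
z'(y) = -12.69*y^2 - 6.84*y + 2.51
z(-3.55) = 135.99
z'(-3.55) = -133.13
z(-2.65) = 46.81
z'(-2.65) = -68.48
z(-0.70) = -3.22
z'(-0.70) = 1.08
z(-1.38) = -0.10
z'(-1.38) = -12.22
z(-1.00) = -2.94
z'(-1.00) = -3.34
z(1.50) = -19.45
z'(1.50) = -36.30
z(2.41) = -74.26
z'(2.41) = -87.68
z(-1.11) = -2.45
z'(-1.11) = -5.53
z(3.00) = -138.70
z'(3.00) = -132.22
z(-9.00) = 2782.82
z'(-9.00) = -963.82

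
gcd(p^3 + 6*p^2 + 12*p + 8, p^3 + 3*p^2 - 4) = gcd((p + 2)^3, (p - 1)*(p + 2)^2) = p^2 + 4*p + 4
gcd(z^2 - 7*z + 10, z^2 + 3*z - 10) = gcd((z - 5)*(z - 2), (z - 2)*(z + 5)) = z - 2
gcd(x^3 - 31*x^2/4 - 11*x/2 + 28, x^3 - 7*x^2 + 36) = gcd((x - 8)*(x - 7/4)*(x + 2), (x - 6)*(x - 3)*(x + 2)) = x + 2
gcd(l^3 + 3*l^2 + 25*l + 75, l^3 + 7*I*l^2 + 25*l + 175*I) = l^2 + 25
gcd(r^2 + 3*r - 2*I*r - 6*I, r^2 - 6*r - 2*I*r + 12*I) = r - 2*I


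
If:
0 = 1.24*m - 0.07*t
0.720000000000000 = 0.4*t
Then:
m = 0.10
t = 1.80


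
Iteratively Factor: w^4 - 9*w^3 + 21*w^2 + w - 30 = (w - 3)*(w^3 - 6*w^2 + 3*w + 10) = (w - 3)*(w - 2)*(w^2 - 4*w - 5) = (w - 3)*(w - 2)*(w + 1)*(w - 5)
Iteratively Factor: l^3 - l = (l + 1)*(l^2 - l) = l*(l + 1)*(l - 1)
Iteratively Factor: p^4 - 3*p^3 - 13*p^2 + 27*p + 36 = (p + 1)*(p^3 - 4*p^2 - 9*p + 36) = (p - 4)*(p + 1)*(p^2 - 9) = (p - 4)*(p - 3)*(p + 1)*(p + 3)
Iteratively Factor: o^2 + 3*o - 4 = (o - 1)*(o + 4)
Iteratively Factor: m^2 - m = (m - 1)*(m)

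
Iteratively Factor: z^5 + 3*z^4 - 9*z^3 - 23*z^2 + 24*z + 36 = (z + 1)*(z^4 + 2*z^3 - 11*z^2 - 12*z + 36) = (z + 1)*(z + 3)*(z^3 - z^2 - 8*z + 12) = (z - 2)*(z + 1)*(z + 3)*(z^2 + z - 6) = (z - 2)*(z + 1)*(z + 3)^2*(z - 2)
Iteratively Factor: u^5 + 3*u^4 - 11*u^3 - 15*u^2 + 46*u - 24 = (u + 4)*(u^4 - u^3 - 7*u^2 + 13*u - 6) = (u - 1)*(u + 4)*(u^3 - 7*u + 6) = (u - 1)^2*(u + 4)*(u^2 + u - 6) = (u - 1)^2*(u + 3)*(u + 4)*(u - 2)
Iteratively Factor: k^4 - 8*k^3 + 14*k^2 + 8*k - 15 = (k - 1)*(k^3 - 7*k^2 + 7*k + 15) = (k - 1)*(k + 1)*(k^2 - 8*k + 15) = (k - 5)*(k - 1)*(k + 1)*(k - 3)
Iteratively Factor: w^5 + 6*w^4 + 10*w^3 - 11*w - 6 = (w + 1)*(w^4 + 5*w^3 + 5*w^2 - 5*w - 6) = (w + 1)*(w + 3)*(w^3 + 2*w^2 - w - 2) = (w + 1)*(w + 2)*(w + 3)*(w^2 - 1) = (w + 1)^2*(w + 2)*(w + 3)*(w - 1)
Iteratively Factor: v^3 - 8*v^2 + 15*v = (v - 5)*(v^2 - 3*v) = (v - 5)*(v - 3)*(v)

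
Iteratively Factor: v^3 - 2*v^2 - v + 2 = (v + 1)*(v^2 - 3*v + 2) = (v - 2)*(v + 1)*(v - 1)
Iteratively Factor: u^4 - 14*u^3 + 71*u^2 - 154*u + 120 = (u - 3)*(u^3 - 11*u^2 + 38*u - 40) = (u - 3)*(u - 2)*(u^2 - 9*u + 20) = (u - 4)*(u - 3)*(u - 2)*(u - 5)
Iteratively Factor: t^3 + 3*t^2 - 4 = (t + 2)*(t^2 + t - 2) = (t - 1)*(t + 2)*(t + 2)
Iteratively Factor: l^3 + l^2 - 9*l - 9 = (l - 3)*(l^2 + 4*l + 3) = (l - 3)*(l + 3)*(l + 1)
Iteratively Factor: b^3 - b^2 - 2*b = (b - 2)*(b^2 + b) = (b - 2)*(b + 1)*(b)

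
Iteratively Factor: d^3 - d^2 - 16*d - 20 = (d - 5)*(d^2 + 4*d + 4) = (d - 5)*(d + 2)*(d + 2)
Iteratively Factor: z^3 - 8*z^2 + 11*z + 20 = (z - 5)*(z^2 - 3*z - 4) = (z - 5)*(z + 1)*(z - 4)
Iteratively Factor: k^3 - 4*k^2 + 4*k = (k)*(k^2 - 4*k + 4) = k*(k - 2)*(k - 2)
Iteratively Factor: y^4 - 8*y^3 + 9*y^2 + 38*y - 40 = (y - 4)*(y^3 - 4*y^2 - 7*y + 10) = (y - 4)*(y + 2)*(y^2 - 6*y + 5) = (y - 4)*(y - 1)*(y + 2)*(y - 5)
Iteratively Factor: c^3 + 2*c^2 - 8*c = (c + 4)*(c^2 - 2*c) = c*(c + 4)*(c - 2)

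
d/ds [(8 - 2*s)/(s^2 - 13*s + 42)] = 2*(s^2 - 8*s + 10)/(s^4 - 26*s^3 + 253*s^2 - 1092*s + 1764)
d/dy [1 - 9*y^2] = -18*y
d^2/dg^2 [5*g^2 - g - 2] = 10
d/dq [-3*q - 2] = -3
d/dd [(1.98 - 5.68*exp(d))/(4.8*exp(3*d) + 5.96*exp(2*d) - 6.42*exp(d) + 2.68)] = (54.528*exp(3*d) + 5.34079999999999*exp(2*d) - 23.6016*exp(d) - 2.5108)*exp(d)/(23.04*exp(6*d) + 57.216*exp(5*d) - 26.1104*exp(4*d) - 50.7984*exp(3*d) + 73.162*exp(2*d) - 34.4112*exp(d) + 7.1824)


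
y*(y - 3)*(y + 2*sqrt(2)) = y^3 - 3*y^2 + 2*sqrt(2)*y^2 - 6*sqrt(2)*y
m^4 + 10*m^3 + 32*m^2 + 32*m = m*(m + 2)*(m + 4)^2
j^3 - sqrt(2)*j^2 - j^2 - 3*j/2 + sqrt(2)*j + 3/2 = (j - 1)*(j - 3*sqrt(2)/2)*(j + sqrt(2)/2)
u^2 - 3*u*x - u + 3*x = (u - 1)*(u - 3*x)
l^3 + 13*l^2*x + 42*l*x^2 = l*(l + 6*x)*(l + 7*x)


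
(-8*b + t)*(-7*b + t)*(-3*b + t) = -168*b^3 + 101*b^2*t - 18*b*t^2 + t^3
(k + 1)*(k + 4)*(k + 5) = k^3 + 10*k^2 + 29*k + 20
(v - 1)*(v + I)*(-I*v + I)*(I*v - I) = v^4 - 3*v^3 + I*v^3 + 3*v^2 - 3*I*v^2 - v + 3*I*v - I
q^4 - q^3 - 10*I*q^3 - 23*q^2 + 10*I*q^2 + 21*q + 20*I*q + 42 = (q - 2)*(q + 1)*(q - 7*I)*(q - 3*I)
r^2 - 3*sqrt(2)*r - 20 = (r - 5*sqrt(2))*(r + 2*sqrt(2))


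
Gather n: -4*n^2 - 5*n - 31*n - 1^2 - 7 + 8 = -4*n^2 - 36*n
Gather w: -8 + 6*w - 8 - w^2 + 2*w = -w^2 + 8*w - 16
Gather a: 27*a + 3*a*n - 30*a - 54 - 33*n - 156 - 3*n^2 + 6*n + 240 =a*(3*n - 3) - 3*n^2 - 27*n + 30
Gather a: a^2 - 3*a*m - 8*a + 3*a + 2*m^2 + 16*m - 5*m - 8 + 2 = a^2 + a*(-3*m - 5) + 2*m^2 + 11*m - 6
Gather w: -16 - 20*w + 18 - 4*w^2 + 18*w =-4*w^2 - 2*w + 2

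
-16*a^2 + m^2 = (-4*a + m)*(4*a + m)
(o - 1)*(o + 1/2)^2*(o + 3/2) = o^4 + 3*o^3/2 - 3*o^2/4 - 11*o/8 - 3/8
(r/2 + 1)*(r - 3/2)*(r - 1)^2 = r^4/2 - 3*r^3/4 - 3*r^2/2 + 13*r/4 - 3/2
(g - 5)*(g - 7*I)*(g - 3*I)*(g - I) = g^4 - 5*g^3 - 11*I*g^3 - 31*g^2 + 55*I*g^2 + 155*g + 21*I*g - 105*I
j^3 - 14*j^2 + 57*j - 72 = (j - 8)*(j - 3)^2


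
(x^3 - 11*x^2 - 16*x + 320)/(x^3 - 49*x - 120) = (x - 8)/(x + 3)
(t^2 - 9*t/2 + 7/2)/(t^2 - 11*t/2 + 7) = (t - 1)/(t - 2)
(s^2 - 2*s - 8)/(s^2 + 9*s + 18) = (s^2 - 2*s - 8)/(s^2 + 9*s + 18)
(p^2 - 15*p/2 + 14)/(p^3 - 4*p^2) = (p - 7/2)/p^2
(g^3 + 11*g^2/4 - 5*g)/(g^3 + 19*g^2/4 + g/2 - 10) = g/(g + 2)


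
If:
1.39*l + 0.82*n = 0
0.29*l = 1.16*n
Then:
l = 0.00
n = 0.00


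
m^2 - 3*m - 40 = (m - 8)*(m + 5)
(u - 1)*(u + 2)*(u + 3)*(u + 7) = u^4 + 11*u^3 + 29*u^2 + u - 42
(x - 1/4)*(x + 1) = x^2 + 3*x/4 - 1/4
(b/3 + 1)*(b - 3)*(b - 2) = b^3/3 - 2*b^2/3 - 3*b + 6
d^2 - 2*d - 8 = (d - 4)*(d + 2)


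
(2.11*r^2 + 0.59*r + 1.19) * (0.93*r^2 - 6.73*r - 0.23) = 1.9623*r^4 - 13.6516*r^3 - 3.3493*r^2 - 8.1444*r - 0.2737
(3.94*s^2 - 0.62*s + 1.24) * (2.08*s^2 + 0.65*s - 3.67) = 8.1952*s^4 + 1.2714*s^3 - 12.2836*s^2 + 3.0814*s - 4.5508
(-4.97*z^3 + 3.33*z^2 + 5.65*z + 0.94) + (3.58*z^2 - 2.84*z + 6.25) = -4.97*z^3 + 6.91*z^2 + 2.81*z + 7.19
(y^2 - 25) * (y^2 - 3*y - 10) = y^4 - 3*y^3 - 35*y^2 + 75*y + 250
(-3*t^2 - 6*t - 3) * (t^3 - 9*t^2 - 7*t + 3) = -3*t^5 + 21*t^4 + 72*t^3 + 60*t^2 + 3*t - 9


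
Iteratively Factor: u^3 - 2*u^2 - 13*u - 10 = (u - 5)*(u^2 + 3*u + 2) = (u - 5)*(u + 1)*(u + 2)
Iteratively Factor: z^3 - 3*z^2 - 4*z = (z + 1)*(z^2 - 4*z) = (z - 4)*(z + 1)*(z)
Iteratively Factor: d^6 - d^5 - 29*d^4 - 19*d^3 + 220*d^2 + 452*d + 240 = (d + 2)*(d^5 - 3*d^4 - 23*d^3 + 27*d^2 + 166*d + 120) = (d - 5)*(d + 2)*(d^4 + 2*d^3 - 13*d^2 - 38*d - 24) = (d - 5)*(d + 1)*(d + 2)*(d^3 + d^2 - 14*d - 24) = (d - 5)*(d + 1)*(d + 2)^2*(d^2 - d - 12) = (d - 5)*(d + 1)*(d + 2)^2*(d + 3)*(d - 4)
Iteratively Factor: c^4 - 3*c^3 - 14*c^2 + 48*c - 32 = (c - 4)*(c^3 + c^2 - 10*c + 8) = (c - 4)*(c - 1)*(c^2 + 2*c - 8) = (c - 4)*(c - 2)*(c - 1)*(c + 4)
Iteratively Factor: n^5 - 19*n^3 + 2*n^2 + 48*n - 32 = (n - 1)*(n^4 + n^3 - 18*n^2 - 16*n + 32) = (n - 1)^2*(n^3 + 2*n^2 - 16*n - 32) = (n - 4)*(n - 1)^2*(n^2 + 6*n + 8) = (n - 4)*(n - 1)^2*(n + 2)*(n + 4)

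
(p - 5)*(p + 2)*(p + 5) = p^3 + 2*p^2 - 25*p - 50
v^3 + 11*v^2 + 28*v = v*(v + 4)*(v + 7)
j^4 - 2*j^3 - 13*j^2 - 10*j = j*(j - 5)*(j + 1)*(j + 2)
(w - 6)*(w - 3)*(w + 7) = w^3 - 2*w^2 - 45*w + 126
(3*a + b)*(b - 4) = 3*a*b - 12*a + b^2 - 4*b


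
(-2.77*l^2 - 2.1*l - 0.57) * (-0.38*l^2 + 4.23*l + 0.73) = 1.0526*l^4 - 10.9191*l^3 - 10.6885*l^2 - 3.9441*l - 0.4161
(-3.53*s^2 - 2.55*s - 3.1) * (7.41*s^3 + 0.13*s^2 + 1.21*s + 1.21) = -26.1573*s^5 - 19.3544*s^4 - 27.5738*s^3 - 7.7598*s^2 - 6.8365*s - 3.751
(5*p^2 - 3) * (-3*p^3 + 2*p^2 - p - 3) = -15*p^5 + 10*p^4 + 4*p^3 - 21*p^2 + 3*p + 9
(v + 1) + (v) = 2*v + 1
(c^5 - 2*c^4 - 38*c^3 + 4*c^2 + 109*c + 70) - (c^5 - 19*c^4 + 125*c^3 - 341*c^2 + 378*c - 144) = 17*c^4 - 163*c^3 + 345*c^2 - 269*c + 214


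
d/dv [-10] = 0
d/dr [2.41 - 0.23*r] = -0.230000000000000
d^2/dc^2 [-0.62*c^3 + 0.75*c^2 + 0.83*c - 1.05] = 1.5 - 3.72*c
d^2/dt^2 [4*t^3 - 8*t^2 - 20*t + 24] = 24*t - 16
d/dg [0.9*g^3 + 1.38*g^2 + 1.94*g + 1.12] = 2.7*g^2 + 2.76*g + 1.94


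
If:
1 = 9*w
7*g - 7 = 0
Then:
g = 1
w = 1/9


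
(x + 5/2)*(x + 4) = x^2 + 13*x/2 + 10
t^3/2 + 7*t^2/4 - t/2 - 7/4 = (t/2 + 1/2)*(t - 1)*(t + 7/2)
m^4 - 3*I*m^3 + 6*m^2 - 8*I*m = m*(m - 4*I)*(m - I)*(m + 2*I)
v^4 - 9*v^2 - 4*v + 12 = (v - 3)*(v - 1)*(v + 2)^2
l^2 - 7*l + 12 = (l - 4)*(l - 3)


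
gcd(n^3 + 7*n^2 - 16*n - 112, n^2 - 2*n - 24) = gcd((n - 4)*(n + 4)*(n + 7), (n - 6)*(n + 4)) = n + 4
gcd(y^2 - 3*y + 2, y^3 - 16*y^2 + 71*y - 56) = y - 1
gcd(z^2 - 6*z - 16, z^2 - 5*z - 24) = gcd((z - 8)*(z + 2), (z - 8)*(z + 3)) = z - 8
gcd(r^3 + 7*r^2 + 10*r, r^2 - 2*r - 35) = r + 5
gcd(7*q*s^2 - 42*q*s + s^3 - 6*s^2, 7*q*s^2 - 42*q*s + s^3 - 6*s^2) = 7*q*s^2 - 42*q*s + s^3 - 6*s^2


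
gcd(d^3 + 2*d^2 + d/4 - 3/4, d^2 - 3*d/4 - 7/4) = d + 1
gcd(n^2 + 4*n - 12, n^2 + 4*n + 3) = 1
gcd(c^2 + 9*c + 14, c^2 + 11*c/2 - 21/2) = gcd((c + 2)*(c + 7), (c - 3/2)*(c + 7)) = c + 7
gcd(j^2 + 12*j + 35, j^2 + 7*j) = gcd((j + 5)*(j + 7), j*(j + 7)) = j + 7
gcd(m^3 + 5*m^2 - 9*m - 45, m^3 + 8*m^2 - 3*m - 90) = m^2 + 2*m - 15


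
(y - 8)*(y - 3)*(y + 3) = y^3 - 8*y^2 - 9*y + 72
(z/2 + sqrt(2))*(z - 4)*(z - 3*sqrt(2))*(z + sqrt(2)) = z^4/2 - 2*z^3 - 7*z^2 - 6*sqrt(2)*z + 28*z + 24*sqrt(2)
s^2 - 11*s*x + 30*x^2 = (s - 6*x)*(s - 5*x)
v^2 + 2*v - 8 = (v - 2)*(v + 4)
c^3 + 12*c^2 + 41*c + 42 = (c + 2)*(c + 3)*(c + 7)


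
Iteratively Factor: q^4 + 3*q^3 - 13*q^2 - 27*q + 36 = (q - 3)*(q^3 + 6*q^2 + 5*q - 12) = (q - 3)*(q + 4)*(q^2 + 2*q - 3) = (q - 3)*(q + 3)*(q + 4)*(q - 1)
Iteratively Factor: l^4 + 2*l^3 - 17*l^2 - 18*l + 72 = (l + 4)*(l^3 - 2*l^2 - 9*l + 18) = (l + 3)*(l + 4)*(l^2 - 5*l + 6) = (l - 2)*(l + 3)*(l + 4)*(l - 3)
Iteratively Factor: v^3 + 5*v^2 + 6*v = (v)*(v^2 + 5*v + 6) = v*(v + 3)*(v + 2)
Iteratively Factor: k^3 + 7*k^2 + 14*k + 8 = (k + 2)*(k^2 + 5*k + 4) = (k + 1)*(k + 2)*(k + 4)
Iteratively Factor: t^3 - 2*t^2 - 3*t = (t - 3)*(t^2 + t) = t*(t - 3)*(t + 1)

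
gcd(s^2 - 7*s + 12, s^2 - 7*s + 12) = s^2 - 7*s + 12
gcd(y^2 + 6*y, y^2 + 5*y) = y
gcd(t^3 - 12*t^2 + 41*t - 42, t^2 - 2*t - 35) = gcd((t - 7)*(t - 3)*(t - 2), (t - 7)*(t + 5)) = t - 7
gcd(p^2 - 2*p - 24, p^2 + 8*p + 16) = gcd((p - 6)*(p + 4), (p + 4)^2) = p + 4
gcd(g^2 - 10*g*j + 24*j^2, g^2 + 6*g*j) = 1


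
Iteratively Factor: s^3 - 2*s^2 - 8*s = (s + 2)*(s^2 - 4*s) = s*(s + 2)*(s - 4)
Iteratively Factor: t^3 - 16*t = (t)*(t^2 - 16) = t*(t + 4)*(t - 4)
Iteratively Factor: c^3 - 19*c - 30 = (c - 5)*(c^2 + 5*c + 6) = (c - 5)*(c + 3)*(c + 2)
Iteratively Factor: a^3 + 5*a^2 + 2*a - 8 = (a + 2)*(a^2 + 3*a - 4) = (a + 2)*(a + 4)*(a - 1)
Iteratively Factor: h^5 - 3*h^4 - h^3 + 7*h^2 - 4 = (h - 2)*(h^4 - h^3 - 3*h^2 + h + 2) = (h - 2)*(h + 1)*(h^3 - 2*h^2 - h + 2) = (h - 2)*(h + 1)^2*(h^2 - 3*h + 2) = (h - 2)*(h - 1)*(h + 1)^2*(h - 2)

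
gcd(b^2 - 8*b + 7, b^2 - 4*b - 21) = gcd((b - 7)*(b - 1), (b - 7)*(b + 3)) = b - 7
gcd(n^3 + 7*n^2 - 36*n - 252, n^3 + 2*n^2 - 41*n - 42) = n^2 + n - 42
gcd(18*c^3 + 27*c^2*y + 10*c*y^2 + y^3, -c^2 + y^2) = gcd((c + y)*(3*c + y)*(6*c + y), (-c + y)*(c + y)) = c + y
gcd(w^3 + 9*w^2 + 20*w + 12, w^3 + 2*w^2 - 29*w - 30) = w^2 + 7*w + 6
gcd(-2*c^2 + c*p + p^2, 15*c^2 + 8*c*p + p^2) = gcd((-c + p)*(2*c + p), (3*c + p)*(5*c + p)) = 1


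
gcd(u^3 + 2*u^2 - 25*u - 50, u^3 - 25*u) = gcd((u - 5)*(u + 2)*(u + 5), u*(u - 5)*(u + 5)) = u^2 - 25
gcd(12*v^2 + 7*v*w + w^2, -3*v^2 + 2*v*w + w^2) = 3*v + w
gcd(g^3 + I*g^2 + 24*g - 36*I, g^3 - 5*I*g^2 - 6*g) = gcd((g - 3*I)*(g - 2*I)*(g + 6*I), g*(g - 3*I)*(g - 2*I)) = g^2 - 5*I*g - 6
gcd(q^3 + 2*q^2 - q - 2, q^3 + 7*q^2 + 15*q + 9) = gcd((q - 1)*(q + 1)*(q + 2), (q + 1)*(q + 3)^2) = q + 1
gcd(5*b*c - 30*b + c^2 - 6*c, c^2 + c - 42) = c - 6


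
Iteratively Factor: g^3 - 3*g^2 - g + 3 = (g - 1)*(g^2 - 2*g - 3) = (g - 1)*(g + 1)*(g - 3)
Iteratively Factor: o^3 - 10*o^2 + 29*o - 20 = (o - 5)*(o^2 - 5*o + 4) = (o - 5)*(o - 4)*(o - 1)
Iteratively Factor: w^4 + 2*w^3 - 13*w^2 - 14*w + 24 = (w - 1)*(w^3 + 3*w^2 - 10*w - 24) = (w - 3)*(w - 1)*(w^2 + 6*w + 8) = (w - 3)*(w - 1)*(w + 4)*(w + 2)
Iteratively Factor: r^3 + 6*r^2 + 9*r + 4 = (r + 1)*(r^2 + 5*r + 4) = (r + 1)^2*(r + 4)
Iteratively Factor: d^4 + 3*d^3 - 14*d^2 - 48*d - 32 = (d + 2)*(d^3 + d^2 - 16*d - 16) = (d + 2)*(d + 4)*(d^2 - 3*d - 4) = (d - 4)*(d + 2)*(d + 4)*(d + 1)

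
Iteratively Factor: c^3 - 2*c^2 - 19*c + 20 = (c + 4)*(c^2 - 6*c + 5) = (c - 1)*(c + 4)*(c - 5)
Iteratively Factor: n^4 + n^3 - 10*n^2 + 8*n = (n - 1)*(n^3 + 2*n^2 - 8*n) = n*(n - 1)*(n^2 + 2*n - 8) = n*(n - 2)*(n - 1)*(n + 4)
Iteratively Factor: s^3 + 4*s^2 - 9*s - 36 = (s + 4)*(s^2 - 9) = (s + 3)*(s + 4)*(s - 3)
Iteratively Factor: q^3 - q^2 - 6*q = (q - 3)*(q^2 + 2*q) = q*(q - 3)*(q + 2)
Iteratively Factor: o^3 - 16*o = (o + 4)*(o^2 - 4*o) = (o - 4)*(o + 4)*(o)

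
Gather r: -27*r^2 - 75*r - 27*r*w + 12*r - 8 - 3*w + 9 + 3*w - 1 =-27*r^2 + r*(-27*w - 63)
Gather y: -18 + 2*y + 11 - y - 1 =y - 8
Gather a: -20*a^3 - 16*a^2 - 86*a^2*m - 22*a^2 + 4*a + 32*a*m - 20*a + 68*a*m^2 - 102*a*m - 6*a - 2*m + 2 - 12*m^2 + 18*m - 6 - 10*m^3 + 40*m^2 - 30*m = -20*a^3 + a^2*(-86*m - 38) + a*(68*m^2 - 70*m - 22) - 10*m^3 + 28*m^2 - 14*m - 4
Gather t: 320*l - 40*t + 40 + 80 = 320*l - 40*t + 120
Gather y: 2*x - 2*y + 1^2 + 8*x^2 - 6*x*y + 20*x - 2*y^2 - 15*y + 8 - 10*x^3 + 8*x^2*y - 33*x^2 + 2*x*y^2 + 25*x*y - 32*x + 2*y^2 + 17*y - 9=-10*x^3 - 25*x^2 + 2*x*y^2 - 10*x + y*(8*x^2 + 19*x)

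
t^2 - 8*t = t*(t - 8)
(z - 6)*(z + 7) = z^2 + z - 42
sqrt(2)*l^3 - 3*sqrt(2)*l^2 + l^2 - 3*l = l*(l - 3)*(sqrt(2)*l + 1)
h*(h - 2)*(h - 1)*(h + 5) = h^4 + 2*h^3 - 13*h^2 + 10*h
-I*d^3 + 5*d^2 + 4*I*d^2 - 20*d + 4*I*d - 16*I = (d - 4)*(d + 4*I)*(-I*d + 1)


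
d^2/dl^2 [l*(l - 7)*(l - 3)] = 6*l - 20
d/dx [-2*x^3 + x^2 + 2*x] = -6*x^2 + 2*x + 2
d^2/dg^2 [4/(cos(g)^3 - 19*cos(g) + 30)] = 4*(2*(3*cos(g)^2 - 19)^2*sin(g)^2 + (9*cos(g)^2 - 25)*(cos(g)^3 - 19*cos(g) + 30)*cos(g))/(cos(g)^3 - 19*cos(g) + 30)^3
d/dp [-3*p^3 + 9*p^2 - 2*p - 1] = -9*p^2 + 18*p - 2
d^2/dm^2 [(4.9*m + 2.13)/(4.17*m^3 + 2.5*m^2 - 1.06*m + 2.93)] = (511.23366*m^5 + 750.955284*m^4 + 459.85196*m^3 - 695.039436*m^2 - 405.369318*m + 4.01887600000001)/(72.511713*m^9 + 130.41675*m^8 + 22.890798*m^7 + 102.170431*m^6 + 177.452736*m^5 - 14.342616*m^4 + 59.619083*m^3 + 74.263194*m^2 - 27.299982*m + 25.153757)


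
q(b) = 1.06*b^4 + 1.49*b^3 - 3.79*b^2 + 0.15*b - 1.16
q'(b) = 4.24*b^3 + 4.47*b^2 - 7.58*b + 0.15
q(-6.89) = 1719.35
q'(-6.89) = -1122.25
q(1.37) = -0.50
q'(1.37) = 9.06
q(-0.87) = -4.53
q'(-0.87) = 7.34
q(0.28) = -1.38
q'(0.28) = -1.53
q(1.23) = -1.51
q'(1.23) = 5.48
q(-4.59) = 244.71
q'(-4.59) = -280.90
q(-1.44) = -9.13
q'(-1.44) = 7.67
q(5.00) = 753.59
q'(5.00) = 604.00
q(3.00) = 91.27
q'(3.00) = 132.12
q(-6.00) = 913.42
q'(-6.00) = -709.29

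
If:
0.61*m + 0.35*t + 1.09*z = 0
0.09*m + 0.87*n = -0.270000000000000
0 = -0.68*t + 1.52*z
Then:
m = -3.06943105110897*z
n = 0.317527350114721*z - 0.310344827586207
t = 2.23529411764706*z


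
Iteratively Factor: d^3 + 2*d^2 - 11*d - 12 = (d - 3)*(d^2 + 5*d + 4) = (d - 3)*(d + 4)*(d + 1)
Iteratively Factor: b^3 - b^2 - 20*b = (b + 4)*(b^2 - 5*b) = b*(b + 4)*(b - 5)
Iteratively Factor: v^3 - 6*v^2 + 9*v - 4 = (v - 4)*(v^2 - 2*v + 1) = (v - 4)*(v - 1)*(v - 1)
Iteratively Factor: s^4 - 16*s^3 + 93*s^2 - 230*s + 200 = (s - 2)*(s^3 - 14*s^2 + 65*s - 100) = (s - 4)*(s - 2)*(s^2 - 10*s + 25) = (s - 5)*(s - 4)*(s - 2)*(s - 5)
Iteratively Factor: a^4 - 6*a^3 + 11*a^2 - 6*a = (a)*(a^3 - 6*a^2 + 11*a - 6) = a*(a - 2)*(a^2 - 4*a + 3) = a*(a - 3)*(a - 2)*(a - 1)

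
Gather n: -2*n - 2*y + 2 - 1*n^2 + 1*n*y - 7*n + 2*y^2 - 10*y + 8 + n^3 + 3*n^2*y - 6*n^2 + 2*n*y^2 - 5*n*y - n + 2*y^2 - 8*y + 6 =n^3 + n^2*(3*y - 7) + n*(2*y^2 - 4*y - 10) + 4*y^2 - 20*y + 16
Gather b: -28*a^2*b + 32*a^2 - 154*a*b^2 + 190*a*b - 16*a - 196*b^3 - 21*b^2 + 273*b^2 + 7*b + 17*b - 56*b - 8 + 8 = 32*a^2 - 16*a - 196*b^3 + b^2*(252 - 154*a) + b*(-28*a^2 + 190*a - 32)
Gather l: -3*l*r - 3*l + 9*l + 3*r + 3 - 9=l*(6 - 3*r) + 3*r - 6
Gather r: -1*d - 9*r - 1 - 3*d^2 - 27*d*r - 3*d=-3*d^2 - 4*d + r*(-27*d - 9) - 1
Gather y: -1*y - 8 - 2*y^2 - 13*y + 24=-2*y^2 - 14*y + 16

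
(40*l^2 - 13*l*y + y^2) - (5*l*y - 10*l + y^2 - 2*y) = 40*l^2 - 18*l*y + 10*l + 2*y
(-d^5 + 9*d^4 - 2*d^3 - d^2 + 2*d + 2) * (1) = -d^5 + 9*d^4 - 2*d^3 - d^2 + 2*d + 2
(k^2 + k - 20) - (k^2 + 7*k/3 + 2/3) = -4*k/3 - 62/3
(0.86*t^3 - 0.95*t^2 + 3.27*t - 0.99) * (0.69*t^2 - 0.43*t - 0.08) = 0.5934*t^5 - 1.0253*t^4 + 2.596*t^3 - 2.0132*t^2 + 0.1641*t + 0.0792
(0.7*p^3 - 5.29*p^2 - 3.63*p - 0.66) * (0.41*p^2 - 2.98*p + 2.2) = 0.287*p^5 - 4.2549*p^4 + 15.8159*p^3 - 1.0912*p^2 - 6.0192*p - 1.452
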